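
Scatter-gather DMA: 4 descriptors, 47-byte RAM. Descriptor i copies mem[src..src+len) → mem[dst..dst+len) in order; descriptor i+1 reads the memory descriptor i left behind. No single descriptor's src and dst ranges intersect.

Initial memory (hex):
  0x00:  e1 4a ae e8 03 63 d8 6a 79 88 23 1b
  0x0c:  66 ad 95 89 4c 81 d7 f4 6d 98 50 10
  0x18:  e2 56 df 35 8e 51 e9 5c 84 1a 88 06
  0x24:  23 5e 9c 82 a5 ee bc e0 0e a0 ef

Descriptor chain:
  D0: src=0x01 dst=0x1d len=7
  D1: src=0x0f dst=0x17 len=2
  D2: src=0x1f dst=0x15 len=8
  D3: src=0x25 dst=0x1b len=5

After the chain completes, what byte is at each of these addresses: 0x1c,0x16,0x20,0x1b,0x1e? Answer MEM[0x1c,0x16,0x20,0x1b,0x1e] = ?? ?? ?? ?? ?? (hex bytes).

  after D0: wrote 7B at 0x1d = 4aaee80363d86a
  after D1: wrote 2B at 0x17 = 894c
  after D2: wrote 8B at 0x15 = e80363d86a235e9c
  after D3: wrote 5B at 0x1b = 5e9c82a5ee
query mem[0x1c]=0x9c, mem[0x16]=0x03, mem[0x20]=0x03, mem[0x1b]=0x5e, mem[0x1e]=0xa5

MEM[0x1c,0x16,0x20,0x1b,0x1e] = 9c 03 03 5e a5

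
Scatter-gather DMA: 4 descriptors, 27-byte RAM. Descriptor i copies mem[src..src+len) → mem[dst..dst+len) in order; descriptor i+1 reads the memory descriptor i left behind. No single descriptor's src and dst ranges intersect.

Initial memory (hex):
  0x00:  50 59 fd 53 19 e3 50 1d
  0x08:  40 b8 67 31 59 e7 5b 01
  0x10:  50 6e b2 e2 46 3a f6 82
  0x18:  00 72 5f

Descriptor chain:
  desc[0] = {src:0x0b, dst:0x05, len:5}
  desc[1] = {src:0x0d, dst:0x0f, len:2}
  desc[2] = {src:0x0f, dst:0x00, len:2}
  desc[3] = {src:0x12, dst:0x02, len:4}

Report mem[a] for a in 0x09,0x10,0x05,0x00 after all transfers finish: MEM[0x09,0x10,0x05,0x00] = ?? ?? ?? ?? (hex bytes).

MEM[0x09,0x10,0x05,0x00] = 01 5b 3a e7

[0] 0x0b->0x05 len=5 : 31 59 e7 5b 01
[1] 0x0d->0x0f len=2 : e7 5b
[2] 0x0f->0x00 len=2 : e7 5b
[3] 0x12->0x02 len=4 : b2 e2 46 3a
query mem[0x09]=0x01, mem[0x10]=0x5b, mem[0x05]=0x3a, mem[0x00]=0xe7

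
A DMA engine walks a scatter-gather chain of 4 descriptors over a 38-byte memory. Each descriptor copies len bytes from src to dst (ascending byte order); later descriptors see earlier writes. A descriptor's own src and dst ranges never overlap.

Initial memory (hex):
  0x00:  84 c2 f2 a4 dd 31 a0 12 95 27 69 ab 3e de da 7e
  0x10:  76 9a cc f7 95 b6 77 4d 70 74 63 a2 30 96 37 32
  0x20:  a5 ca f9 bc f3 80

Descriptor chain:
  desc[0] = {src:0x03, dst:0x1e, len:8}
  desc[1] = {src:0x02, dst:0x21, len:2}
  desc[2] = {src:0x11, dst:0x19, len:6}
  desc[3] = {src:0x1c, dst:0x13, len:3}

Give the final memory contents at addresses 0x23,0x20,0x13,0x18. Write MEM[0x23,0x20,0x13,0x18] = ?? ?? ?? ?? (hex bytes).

D0: mem[0x1e..0x25] <- [a4 dd 31 a0 12 95 27 69]
D1: mem[0x21..0x22] <- [f2 a4]
D2: mem[0x19..0x1e] <- [9a cc f7 95 b6 77]
D3: mem[0x13..0x15] <- [95 b6 77]
query mem[0x23]=0x95, mem[0x20]=0x31, mem[0x13]=0x95, mem[0x18]=0x70

MEM[0x23,0x20,0x13,0x18] = 95 31 95 70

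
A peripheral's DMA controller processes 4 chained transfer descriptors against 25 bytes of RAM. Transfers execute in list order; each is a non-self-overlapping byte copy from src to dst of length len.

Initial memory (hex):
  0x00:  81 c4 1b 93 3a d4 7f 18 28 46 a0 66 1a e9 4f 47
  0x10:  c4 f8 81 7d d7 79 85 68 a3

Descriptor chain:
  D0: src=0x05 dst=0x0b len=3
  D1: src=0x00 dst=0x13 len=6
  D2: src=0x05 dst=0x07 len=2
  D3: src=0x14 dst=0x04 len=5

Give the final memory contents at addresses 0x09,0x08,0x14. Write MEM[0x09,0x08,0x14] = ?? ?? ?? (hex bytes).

MEM[0x09,0x08,0x14] = 46 d4 c4

D0: mem[0x0b..0x0d] <- [d4 7f 18]
D1: mem[0x13..0x18] <- [81 c4 1b 93 3a d4]
D2: mem[0x07..0x08] <- [d4 7f]
D3: mem[0x04..0x08] <- [c4 1b 93 3a d4]
query mem[0x09]=0x46, mem[0x08]=0xd4, mem[0x14]=0xc4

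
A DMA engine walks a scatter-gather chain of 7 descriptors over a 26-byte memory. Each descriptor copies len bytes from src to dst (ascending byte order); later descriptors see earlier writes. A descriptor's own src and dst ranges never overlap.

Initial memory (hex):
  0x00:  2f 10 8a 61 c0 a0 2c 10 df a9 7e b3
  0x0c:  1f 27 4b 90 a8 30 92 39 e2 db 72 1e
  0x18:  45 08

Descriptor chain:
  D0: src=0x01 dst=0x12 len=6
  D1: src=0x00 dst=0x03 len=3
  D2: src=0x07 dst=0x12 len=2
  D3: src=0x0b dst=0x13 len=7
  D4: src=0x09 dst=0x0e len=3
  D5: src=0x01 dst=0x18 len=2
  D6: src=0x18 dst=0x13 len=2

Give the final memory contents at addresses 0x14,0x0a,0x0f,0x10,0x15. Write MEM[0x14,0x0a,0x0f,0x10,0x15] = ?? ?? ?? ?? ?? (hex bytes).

D0: mem[0x12..0x17] <- [10 8a 61 c0 a0 2c]
D1: mem[0x03..0x05] <- [2f 10 8a]
D2: mem[0x12..0x13] <- [10 df]
D3: mem[0x13..0x19] <- [b3 1f 27 4b 90 a8 30]
D4: mem[0x0e..0x10] <- [a9 7e b3]
D5: mem[0x18..0x19] <- [10 8a]
D6: mem[0x13..0x14] <- [10 8a]
query mem[0x14]=0x8a, mem[0x0a]=0x7e, mem[0x0f]=0x7e, mem[0x10]=0xb3, mem[0x15]=0x27

MEM[0x14,0x0a,0x0f,0x10,0x15] = 8a 7e 7e b3 27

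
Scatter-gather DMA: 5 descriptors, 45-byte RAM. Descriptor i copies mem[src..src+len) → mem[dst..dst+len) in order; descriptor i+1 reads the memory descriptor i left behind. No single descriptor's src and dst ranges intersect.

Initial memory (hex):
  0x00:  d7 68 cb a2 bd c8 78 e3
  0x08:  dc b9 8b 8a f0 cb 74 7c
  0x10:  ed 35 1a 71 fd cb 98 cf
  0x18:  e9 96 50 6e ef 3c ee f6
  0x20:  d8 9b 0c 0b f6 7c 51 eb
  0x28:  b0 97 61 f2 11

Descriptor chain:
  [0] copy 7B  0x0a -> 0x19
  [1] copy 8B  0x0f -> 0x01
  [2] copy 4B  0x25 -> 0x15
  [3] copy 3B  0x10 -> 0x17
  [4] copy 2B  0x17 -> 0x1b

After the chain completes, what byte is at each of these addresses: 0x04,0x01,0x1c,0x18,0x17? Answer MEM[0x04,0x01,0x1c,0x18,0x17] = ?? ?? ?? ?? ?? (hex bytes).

MEM[0x04,0x01,0x1c,0x18,0x17] = 1a 7c 35 35 ed

#0 dst[0x19+7] := {0x8b,0x8a,0xf0,0xcb,0x74,0x7c,0xed}
#1 dst[0x01+8] := {0x7c,0xed,0x35,0x1a,0x71,0xfd,0xcb,0x98}
#2 dst[0x15+4] := {0x7c,0x51,0xeb,0xb0}
#3 dst[0x17+3] := {0xed,0x35,0x1a}
#4 dst[0x1b+2] := {0xed,0x35}
query mem[0x04]=0x1a, mem[0x01]=0x7c, mem[0x1c]=0x35, mem[0x18]=0x35, mem[0x17]=0xed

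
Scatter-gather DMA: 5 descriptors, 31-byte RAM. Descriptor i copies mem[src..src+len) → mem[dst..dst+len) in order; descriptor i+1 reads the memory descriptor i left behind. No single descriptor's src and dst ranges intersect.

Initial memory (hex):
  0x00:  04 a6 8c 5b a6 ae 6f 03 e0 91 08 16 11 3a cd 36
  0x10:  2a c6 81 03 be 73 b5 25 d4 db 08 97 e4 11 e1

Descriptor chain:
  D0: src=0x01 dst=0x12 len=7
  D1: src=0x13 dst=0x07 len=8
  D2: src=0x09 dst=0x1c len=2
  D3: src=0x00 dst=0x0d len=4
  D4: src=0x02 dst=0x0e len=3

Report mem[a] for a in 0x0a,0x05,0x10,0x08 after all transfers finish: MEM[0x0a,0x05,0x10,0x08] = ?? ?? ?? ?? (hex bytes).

MEM[0x0a,0x05,0x10,0x08] = ae ae a6 5b

  after D0: wrote 7B at 0x12 = a68c5ba6ae6f03
  after D1: wrote 8B at 0x07 = 8c5ba6ae6f03db08
  after D2: wrote 2B at 0x1c = a6ae
  after D3: wrote 4B at 0x0d = 04a68c5b
  after D4: wrote 3B at 0x0e = 8c5ba6
query mem[0x0a]=0xae, mem[0x05]=0xae, mem[0x10]=0xa6, mem[0x08]=0x5b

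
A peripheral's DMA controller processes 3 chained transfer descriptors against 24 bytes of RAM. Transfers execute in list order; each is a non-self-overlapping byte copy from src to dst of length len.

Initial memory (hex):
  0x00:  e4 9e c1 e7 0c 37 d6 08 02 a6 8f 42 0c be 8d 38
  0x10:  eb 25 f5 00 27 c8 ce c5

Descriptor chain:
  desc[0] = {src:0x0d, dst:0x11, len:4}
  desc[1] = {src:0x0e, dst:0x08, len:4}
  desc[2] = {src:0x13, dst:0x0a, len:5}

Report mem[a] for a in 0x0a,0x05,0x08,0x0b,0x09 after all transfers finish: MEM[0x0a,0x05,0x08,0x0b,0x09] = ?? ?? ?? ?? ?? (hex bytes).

  after D0: wrote 4B at 0x11 = be8d38eb
  after D1: wrote 4B at 0x08 = 8d38ebbe
  after D2: wrote 5B at 0x0a = 38ebc8cec5
query mem[0x0a]=0x38, mem[0x05]=0x37, mem[0x08]=0x8d, mem[0x0b]=0xeb, mem[0x09]=0x38

MEM[0x0a,0x05,0x08,0x0b,0x09] = 38 37 8d eb 38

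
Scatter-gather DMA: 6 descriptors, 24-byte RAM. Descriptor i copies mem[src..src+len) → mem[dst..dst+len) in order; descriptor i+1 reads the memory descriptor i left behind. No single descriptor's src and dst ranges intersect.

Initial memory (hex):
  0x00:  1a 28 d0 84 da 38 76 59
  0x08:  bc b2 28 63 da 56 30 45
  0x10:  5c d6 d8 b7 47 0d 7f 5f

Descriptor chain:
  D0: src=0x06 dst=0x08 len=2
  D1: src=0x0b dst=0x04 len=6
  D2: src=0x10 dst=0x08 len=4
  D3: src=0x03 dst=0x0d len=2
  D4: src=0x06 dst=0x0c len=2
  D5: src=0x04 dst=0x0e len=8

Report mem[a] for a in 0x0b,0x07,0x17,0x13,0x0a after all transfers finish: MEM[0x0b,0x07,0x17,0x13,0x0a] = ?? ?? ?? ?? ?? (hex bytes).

MEM[0x0b,0x07,0x17,0x13,0x0a] = b7 30 5f d6 d8

[0] 0x06->0x08 len=2 : 76 59
[1] 0x0b->0x04 len=6 : 63 da 56 30 45 5c
[2] 0x10->0x08 len=4 : 5c d6 d8 b7
[3] 0x03->0x0d len=2 : 84 63
[4] 0x06->0x0c len=2 : 56 30
[5] 0x04->0x0e len=8 : 63 da 56 30 5c d6 d8 b7
query mem[0x0b]=0xb7, mem[0x07]=0x30, mem[0x17]=0x5f, mem[0x13]=0xd6, mem[0x0a]=0xd8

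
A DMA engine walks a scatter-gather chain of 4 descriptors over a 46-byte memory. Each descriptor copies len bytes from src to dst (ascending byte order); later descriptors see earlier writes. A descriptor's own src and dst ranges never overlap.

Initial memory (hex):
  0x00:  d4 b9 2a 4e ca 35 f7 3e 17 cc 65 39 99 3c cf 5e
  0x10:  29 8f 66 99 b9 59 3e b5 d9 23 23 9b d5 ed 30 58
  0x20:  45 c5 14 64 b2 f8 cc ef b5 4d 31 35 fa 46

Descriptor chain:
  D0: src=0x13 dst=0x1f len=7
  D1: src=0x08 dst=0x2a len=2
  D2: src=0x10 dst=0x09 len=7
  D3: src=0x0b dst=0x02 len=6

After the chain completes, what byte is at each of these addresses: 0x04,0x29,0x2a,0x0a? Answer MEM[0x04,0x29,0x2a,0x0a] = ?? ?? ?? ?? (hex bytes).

MEM[0x04,0x29,0x2a,0x0a] = b9 4d 17 8f

D0: mem[0x1f..0x25] <- [99 b9 59 3e b5 d9 23]
D1: mem[0x2a..0x2b] <- [17 cc]
D2: mem[0x09..0x0f] <- [29 8f 66 99 b9 59 3e]
D3: mem[0x02..0x07] <- [66 99 b9 59 3e 29]
query mem[0x04]=0xb9, mem[0x29]=0x4d, mem[0x2a]=0x17, mem[0x0a]=0x8f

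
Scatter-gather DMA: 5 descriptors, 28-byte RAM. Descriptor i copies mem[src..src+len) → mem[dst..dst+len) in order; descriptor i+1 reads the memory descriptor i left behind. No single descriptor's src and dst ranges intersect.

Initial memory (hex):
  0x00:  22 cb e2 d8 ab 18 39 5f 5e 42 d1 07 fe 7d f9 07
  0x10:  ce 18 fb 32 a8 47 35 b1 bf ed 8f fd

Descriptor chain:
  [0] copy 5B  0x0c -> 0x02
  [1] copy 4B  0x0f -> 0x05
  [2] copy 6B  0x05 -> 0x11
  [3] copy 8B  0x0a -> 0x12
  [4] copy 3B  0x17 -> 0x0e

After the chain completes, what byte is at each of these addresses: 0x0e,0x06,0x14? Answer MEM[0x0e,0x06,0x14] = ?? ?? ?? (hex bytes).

MEM[0x0e,0x06,0x14] = 07 ce fe

D0: mem[0x02..0x06] <- [fe 7d f9 07 ce]
D1: mem[0x05..0x08] <- [07 ce 18 fb]
D2: mem[0x11..0x16] <- [07 ce 18 fb 42 d1]
D3: mem[0x12..0x19] <- [d1 07 fe 7d f9 07 ce 07]
D4: mem[0x0e..0x10] <- [07 ce 07]
query mem[0x0e]=0x07, mem[0x06]=0xce, mem[0x14]=0xfe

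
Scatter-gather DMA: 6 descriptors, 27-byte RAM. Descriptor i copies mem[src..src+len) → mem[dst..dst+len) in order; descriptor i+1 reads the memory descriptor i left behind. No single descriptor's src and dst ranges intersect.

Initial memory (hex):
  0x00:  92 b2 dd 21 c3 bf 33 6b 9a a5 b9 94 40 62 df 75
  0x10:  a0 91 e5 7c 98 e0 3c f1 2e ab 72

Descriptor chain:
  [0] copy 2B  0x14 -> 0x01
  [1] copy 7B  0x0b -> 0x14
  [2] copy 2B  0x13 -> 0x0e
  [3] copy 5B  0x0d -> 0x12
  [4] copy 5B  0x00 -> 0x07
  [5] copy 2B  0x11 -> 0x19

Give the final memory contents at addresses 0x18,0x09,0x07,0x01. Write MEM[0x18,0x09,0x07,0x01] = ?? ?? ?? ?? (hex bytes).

MEM[0x18,0x09,0x07,0x01] = 75 e0 92 98

D0: mem[0x01..0x02] <- [98 e0]
D1: mem[0x14..0x1a] <- [94 40 62 df 75 a0 91]
D2: mem[0x0e..0x0f] <- [7c 94]
D3: mem[0x12..0x16] <- [62 7c 94 a0 91]
D4: mem[0x07..0x0b] <- [92 98 e0 21 c3]
D5: mem[0x19..0x1a] <- [91 62]
query mem[0x18]=0x75, mem[0x09]=0xe0, mem[0x07]=0x92, mem[0x01]=0x98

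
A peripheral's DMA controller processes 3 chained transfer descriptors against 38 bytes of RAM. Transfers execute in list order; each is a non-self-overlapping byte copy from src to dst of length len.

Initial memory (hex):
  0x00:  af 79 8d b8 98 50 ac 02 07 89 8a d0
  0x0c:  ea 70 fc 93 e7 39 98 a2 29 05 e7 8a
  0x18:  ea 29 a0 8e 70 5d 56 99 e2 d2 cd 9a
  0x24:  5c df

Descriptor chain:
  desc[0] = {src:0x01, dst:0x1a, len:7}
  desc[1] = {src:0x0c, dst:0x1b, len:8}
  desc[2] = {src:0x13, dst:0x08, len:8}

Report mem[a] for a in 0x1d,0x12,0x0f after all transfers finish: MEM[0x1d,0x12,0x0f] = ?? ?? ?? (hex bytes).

  after D0: wrote 7B at 0x1a = 798db89850ac02
  after D1: wrote 8B at 0x1b = ea70fc93e73998a2
  after D2: wrote 8B at 0x08 = a22905e78aea2979
query mem[0x1d]=0xfc, mem[0x12]=0x98, mem[0x0f]=0x79

MEM[0x1d,0x12,0x0f] = fc 98 79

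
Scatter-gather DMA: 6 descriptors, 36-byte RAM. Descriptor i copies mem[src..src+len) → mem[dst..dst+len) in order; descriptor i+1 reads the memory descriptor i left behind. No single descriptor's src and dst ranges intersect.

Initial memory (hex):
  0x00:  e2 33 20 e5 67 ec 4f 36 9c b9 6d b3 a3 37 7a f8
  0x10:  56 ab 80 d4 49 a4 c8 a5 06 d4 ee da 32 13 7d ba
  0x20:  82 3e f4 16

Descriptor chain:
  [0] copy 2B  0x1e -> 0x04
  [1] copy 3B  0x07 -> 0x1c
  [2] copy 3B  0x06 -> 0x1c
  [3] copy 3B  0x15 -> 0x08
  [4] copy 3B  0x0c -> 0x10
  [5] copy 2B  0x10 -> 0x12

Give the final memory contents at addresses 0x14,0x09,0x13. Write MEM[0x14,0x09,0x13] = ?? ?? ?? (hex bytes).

MEM[0x14,0x09,0x13] = 49 c8 37

[0] 0x1e->0x04 len=2 : 7d ba
[1] 0x07->0x1c len=3 : 36 9c b9
[2] 0x06->0x1c len=3 : 4f 36 9c
[3] 0x15->0x08 len=3 : a4 c8 a5
[4] 0x0c->0x10 len=3 : a3 37 7a
[5] 0x10->0x12 len=2 : a3 37
query mem[0x14]=0x49, mem[0x09]=0xc8, mem[0x13]=0x37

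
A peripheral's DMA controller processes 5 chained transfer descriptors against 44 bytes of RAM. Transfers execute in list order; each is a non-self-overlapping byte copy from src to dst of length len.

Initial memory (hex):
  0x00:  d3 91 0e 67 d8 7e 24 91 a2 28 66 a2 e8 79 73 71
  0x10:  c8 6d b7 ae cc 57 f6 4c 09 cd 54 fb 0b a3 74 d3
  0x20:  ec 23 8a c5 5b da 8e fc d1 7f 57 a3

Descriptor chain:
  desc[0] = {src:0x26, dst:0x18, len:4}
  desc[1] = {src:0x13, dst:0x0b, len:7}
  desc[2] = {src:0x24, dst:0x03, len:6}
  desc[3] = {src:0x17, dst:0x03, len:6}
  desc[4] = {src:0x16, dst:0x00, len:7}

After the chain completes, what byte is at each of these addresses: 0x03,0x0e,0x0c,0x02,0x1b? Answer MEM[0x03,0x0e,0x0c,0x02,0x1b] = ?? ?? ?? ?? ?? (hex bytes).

  after D0: wrote 4B at 0x18 = 8efcd17f
  after D1: wrote 7B at 0x0b = aecc57f64c8efc
  after D2: wrote 6B at 0x03 = 5bda8efcd17f
  after D3: wrote 6B at 0x03 = 4c8efcd17f0b
  after D4: wrote 7B at 0x00 = f64c8efcd17f0b
query mem[0x03]=0xfc, mem[0x0e]=0xf6, mem[0x0c]=0xcc, mem[0x02]=0x8e, mem[0x1b]=0x7f

MEM[0x03,0x0e,0x0c,0x02,0x1b] = fc f6 cc 8e 7f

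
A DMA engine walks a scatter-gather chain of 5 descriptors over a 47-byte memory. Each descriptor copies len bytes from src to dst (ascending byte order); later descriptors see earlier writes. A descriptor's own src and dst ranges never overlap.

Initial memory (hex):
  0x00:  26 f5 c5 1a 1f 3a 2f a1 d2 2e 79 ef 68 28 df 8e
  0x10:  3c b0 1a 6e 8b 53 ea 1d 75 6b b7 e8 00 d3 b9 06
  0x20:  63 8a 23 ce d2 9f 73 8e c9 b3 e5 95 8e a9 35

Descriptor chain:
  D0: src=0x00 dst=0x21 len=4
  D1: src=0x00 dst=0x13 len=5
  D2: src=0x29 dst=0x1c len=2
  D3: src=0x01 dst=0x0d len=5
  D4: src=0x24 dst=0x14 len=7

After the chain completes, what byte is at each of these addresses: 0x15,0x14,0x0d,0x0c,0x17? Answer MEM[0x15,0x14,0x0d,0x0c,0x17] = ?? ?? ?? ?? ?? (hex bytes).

D0: mem[0x21..0x24] <- [26 f5 c5 1a]
D1: mem[0x13..0x17] <- [26 f5 c5 1a 1f]
D2: mem[0x1c..0x1d] <- [b3 e5]
D3: mem[0x0d..0x11] <- [f5 c5 1a 1f 3a]
D4: mem[0x14..0x1a] <- [1a 9f 73 8e c9 b3 e5]
query mem[0x15]=0x9f, mem[0x14]=0x1a, mem[0x0d]=0xf5, mem[0x0c]=0x68, mem[0x17]=0x8e

MEM[0x15,0x14,0x0d,0x0c,0x17] = 9f 1a f5 68 8e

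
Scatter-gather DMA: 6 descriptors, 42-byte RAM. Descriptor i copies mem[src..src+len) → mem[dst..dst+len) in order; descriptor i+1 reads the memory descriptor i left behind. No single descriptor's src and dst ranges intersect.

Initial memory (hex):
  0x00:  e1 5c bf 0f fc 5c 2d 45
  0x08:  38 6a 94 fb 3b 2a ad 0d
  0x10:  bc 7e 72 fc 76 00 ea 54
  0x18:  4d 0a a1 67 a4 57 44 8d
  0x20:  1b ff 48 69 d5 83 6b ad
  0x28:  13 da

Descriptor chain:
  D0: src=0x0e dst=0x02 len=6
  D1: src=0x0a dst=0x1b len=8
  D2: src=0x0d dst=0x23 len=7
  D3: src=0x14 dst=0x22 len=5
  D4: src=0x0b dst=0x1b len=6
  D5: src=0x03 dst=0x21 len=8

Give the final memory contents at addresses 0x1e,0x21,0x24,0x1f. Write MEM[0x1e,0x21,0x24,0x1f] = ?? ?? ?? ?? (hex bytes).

#0 dst[0x02+6] := {0xad,0x0d,0xbc,0x7e,0x72,0xfc}
#1 dst[0x1b+8] := {0x94,0xfb,0x3b,0x2a,0xad,0x0d,0xbc,0x7e}
#2 dst[0x23+7] := {0x2a,0xad,0x0d,0xbc,0x7e,0x72,0xfc}
#3 dst[0x22+5] := {0x76,0x00,0xea,0x54,0x4d}
#4 dst[0x1b+6] := {0xfb,0x3b,0x2a,0xad,0x0d,0xbc}
#5 dst[0x21+8] := {0x0d,0xbc,0x7e,0x72,0xfc,0x38,0x6a,0x94}
query mem[0x1e]=0xad, mem[0x21]=0x0d, mem[0x24]=0x72, mem[0x1f]=0x0d

MEM[0x1e,0x21,0x24,0x1f] = ad 0d 72 0d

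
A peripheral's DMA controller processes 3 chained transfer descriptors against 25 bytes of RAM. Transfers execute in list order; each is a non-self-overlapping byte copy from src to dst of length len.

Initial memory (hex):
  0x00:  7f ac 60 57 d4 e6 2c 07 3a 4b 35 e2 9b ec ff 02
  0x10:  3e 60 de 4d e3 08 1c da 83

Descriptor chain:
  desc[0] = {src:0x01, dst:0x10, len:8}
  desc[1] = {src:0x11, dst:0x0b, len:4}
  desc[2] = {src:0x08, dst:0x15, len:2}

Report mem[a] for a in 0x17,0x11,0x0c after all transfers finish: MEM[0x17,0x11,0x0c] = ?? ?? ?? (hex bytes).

MEM[0x17,0x11,0x0c] = 3a 60 57

  after D0: wrote 8B at 0x10 = ac6057d4e62c073a
  after D1: wrote 4B at 0x0b = 6057d4e6
  after D2: wrote 2B at 0x15 = 3a4b
query mem[0x17]=0x3a, mem[0x11]=0x60, mem[0x0c]=0x57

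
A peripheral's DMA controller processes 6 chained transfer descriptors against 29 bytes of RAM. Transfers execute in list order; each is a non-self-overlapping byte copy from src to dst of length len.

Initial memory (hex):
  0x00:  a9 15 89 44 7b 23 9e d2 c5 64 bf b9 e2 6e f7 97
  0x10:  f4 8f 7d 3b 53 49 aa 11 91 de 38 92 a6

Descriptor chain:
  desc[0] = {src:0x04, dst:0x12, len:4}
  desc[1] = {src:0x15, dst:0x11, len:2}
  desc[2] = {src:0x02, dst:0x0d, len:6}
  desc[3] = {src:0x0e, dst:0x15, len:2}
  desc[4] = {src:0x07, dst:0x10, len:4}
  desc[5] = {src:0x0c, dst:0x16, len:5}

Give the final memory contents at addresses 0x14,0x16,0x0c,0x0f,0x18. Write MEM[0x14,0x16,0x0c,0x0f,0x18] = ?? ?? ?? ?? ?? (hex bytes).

  after D0: wrote 4B at 0x12 = 7b239ed2
  after D1: wrote 2B at 0x11 = d2aa
  after D2: wrote 6B at 0x0d = 89447b239ed2
  after D3: wrote 2B at 0x15 = 447b
  after D4: wrote 4B at 0x10 = d2c564bf
  after D5: wrote 5B at 0x16 = e289447bd2
query mem[0x14]=0x9e, mem[0x16]=0xe2, mem[0x0c]=0xe2, mem[0x0f]=0x7b, mem[0x18]=0x44

MEM[0x14,0x16,0x0c,0x0f,0x18] = 9e e2 e2 7b 44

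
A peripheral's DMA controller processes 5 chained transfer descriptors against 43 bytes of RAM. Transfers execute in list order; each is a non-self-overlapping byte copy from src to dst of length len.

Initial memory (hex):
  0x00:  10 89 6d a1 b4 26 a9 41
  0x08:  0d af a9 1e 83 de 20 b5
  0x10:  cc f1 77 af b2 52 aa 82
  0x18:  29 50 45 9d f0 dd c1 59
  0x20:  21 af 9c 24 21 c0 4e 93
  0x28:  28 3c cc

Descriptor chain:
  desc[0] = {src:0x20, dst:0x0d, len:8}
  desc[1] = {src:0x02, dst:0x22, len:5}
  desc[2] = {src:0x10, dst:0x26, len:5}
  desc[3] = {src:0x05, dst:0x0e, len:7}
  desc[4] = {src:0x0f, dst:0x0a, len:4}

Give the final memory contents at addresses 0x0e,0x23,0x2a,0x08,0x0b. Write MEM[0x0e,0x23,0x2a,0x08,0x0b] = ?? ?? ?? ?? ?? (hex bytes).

#0 dst[0x0d+8] := {0x21,0xaf,0x9c,0x24,0x21,0xc0,0x4e,0x93}
#1 dst[0x22+5] := {0x6d,0xa1,0xb4,0x26,0xa9}
#2 dst[0x26+5] := {0x24,0x21,0xc0,0x4e,0x93}
#3 dst[0x0e+7] := {0x26,0xa9,0x41,0x0d,0xaf,0xa9,0x1e}
#4 dst[0x0a+4] := {0xa9,0x41,0x0d,0xaf}
query mem[0x0e]=0x26, mem[0x23]=0xa1, mem[0x2a]=0x93, mem[0x08]=0x0d, mem[0x0b]=0x41

MEM[0x0e,0x23,0x2a,0x08,0x0b] = 26 a1 93 0d 41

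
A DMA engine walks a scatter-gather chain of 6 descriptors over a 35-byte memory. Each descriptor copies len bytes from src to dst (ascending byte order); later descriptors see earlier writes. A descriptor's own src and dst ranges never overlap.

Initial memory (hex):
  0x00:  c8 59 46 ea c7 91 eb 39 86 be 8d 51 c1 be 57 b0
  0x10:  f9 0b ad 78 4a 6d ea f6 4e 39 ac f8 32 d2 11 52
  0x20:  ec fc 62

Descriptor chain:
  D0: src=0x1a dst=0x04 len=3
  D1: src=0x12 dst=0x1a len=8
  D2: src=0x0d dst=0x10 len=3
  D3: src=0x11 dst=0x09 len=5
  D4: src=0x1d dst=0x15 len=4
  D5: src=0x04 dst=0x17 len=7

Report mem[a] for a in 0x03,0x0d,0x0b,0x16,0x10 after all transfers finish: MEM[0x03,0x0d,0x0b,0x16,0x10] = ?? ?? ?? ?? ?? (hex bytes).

#0 dst[0x04+3] := {0xac,0xf8,0x32}
#1 dst[0x1a+8] := {0xad,0x78,0x4a,0x6d,0xea,0xf6,0x4e,0x39}
#2 dst[0x10+3] := {0xbe,0x57,0xb0}
#3 dst[0x09+5] := {0x57,0xb0,0x78,0x4a,0x6d}
#4 dst[0x15+4] := {0x6d,0xea,0xf6,0x4e}
#5 dst[0x17+7] := {0xac,0xf8,0x32,0x39,0x86,0x57,0xb0}
query mem[0x03]=0xea, mem[0x0d]=0x6d, mem[0x0b]=0x78, mem[0x16]=0xea, mem[0x10]=0xbe

MEM[0x03,0x0d,0x0b,0x16,0x10] = ea 6d 78 ea be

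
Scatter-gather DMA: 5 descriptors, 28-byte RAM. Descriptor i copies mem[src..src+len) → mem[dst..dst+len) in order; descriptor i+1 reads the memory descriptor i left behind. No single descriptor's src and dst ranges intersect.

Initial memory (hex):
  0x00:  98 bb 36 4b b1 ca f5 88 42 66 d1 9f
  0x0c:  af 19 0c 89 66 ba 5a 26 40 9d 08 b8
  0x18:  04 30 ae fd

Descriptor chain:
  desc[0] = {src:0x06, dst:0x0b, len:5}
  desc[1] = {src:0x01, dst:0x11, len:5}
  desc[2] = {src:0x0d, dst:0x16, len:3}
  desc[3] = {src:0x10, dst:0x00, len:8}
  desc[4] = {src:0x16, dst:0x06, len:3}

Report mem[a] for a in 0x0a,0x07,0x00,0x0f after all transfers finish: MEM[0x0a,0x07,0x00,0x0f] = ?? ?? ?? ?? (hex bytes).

[0] 0x06->0x0b len=5 : f5 88 42 66 d1
[1] 0x01->0x11 len=5 : bb 36 4b b1 ca
[2] 0x0d->0x16 len=3 : 42 66 d1
[3] 0x10->0x00 len=8 : 66 bb 36 4b b1 ca 42 66
[4] 0x16->0x06 len=3 : 42 66 d1
query mem[0x0a]=0xd1, mem[0x07]=0x66, mem[0x00]=0x66, mem[0x0f]=0xd1

MEM[0x0a,0x07,0x00,0x0f] = d1 66 66 d1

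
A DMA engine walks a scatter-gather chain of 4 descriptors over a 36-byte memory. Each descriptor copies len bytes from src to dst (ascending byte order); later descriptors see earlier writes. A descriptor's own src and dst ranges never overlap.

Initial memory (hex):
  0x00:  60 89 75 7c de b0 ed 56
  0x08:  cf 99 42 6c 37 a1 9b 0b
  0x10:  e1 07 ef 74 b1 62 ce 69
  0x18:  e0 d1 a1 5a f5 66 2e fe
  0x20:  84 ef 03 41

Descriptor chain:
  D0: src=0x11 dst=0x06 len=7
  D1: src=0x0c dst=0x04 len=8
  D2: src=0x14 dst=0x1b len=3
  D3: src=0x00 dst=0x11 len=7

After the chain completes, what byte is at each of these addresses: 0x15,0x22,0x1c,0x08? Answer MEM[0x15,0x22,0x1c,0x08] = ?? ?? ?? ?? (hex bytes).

  after D0: wrote 7B at 0x06 = 07ef74b162ce69
  after D1: wrote 8B at 0x04 = 69a19b0be107ef74
  after D2: wrote 3B at 0x1b = b162ce
  after D3: wrote 7B at 0x11 = 6089757c69a19b
query mem[0x15]=0x69, mem[0x22]=0x03, mem[0x1c]=0x62, mem[0x08]=0xe1

MEM[0x15,0x22,0x1c,0x08] = 69 03 62 e1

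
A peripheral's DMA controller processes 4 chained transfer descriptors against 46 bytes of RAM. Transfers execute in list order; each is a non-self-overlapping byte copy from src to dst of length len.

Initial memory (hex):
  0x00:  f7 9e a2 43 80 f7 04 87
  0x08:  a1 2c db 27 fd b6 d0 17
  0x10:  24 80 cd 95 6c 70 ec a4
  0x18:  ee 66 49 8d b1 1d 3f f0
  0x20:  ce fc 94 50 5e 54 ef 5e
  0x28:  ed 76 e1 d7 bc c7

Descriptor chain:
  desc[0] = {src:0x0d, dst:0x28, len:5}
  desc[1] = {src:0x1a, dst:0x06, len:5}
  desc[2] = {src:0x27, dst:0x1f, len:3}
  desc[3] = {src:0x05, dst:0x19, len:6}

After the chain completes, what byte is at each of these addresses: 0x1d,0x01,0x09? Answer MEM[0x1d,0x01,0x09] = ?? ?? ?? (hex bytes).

MEM[0x1d,0x01,0x09] = 1d 9e 1d

[0] 0x0d->0x28 len=5 : b6 d0 17 24 80
[1] 0x1a->0x06 len=5 : 49 8d b1 1d 3f
[2] 0x27->0x1f len=3 : 5e b6 d0
[3] 0x05->0x19 len=6 : f7 49 8d b1 1d 3f
query mem[0x1d]=0x1d, mem[0x01]=0x9e, mem[0x09]=0x1d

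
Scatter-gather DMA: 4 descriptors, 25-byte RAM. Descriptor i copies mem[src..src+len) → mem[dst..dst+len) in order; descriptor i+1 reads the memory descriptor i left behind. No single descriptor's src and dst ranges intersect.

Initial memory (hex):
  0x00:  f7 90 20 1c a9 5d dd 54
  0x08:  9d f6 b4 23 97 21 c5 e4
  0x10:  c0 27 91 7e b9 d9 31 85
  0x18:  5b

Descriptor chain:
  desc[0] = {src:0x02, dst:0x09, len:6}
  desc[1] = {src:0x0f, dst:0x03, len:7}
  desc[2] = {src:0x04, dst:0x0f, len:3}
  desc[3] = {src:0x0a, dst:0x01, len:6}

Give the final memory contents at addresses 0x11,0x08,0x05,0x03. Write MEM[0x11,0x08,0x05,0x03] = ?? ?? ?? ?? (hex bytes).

D0: mem[0x09..0x0e] <- [20 1c a9 5d dd 54]
D1: mem[0x03..0x09] <- [e4 c0 27 91 7e b9 d9]
D2: mem[0x0f..0x11] <- [c0 27 91]
D3: mem[0x01..0x06] <- [1c a9 5d dd 54 c0]
query mem[0x11]=0x91, mem[0x08]=0xb9, mem[0x05]=0x54, mem[0x03]=0x5d

MEM[0x11,0x08,0x05,0x03] = 91 b9 54 5d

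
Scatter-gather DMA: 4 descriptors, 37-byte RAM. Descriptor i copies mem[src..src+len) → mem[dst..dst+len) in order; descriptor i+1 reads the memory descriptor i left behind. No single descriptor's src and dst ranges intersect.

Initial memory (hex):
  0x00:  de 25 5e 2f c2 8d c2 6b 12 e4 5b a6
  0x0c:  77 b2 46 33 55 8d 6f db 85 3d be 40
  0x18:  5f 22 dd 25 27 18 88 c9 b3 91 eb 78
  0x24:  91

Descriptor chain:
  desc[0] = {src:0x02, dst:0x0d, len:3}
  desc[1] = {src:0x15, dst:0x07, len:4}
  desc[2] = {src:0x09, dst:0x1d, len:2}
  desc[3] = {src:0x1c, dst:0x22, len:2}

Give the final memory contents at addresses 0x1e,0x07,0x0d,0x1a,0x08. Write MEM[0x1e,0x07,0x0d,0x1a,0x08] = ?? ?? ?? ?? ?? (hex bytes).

#0 dst[0x0d+3] := {0x5e,0x2f,0xc2}
#1 dst[0x07+4] := {0x3d,0xbe,0x40,0x5f}
#2 dst[0x1d+2] := {0x40,0x5f}
#3 dst[0x22+2] := {0x27,0x40}
query mem[0x1e]=0x5f, mem[0x07]=0x3d, mem[0x0d]=0x5e, mem[0x1a]=0xdd, mem[0x08]=0xbe

MEM[0x1e,0x07,0x0d,0x1a,0x08] = 5f 3d 5e dd be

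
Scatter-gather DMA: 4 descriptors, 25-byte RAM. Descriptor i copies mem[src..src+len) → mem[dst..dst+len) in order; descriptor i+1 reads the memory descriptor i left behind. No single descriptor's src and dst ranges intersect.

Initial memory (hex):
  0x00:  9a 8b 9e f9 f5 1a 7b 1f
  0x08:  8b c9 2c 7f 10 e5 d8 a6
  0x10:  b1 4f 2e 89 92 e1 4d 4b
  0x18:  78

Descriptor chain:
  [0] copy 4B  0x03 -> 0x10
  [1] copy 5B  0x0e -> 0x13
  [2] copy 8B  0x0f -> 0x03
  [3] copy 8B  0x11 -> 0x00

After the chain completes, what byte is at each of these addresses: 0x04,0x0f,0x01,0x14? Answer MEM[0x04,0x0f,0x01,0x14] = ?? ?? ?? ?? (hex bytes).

#0 dst[0x10+4] := {0xf9,0xf5,0x1a,0x7b}
#1 dst[0x13+5] := {0xd8,0xa6,0xf9,0xf5,0x1a}
#2 dst[0x03+8] := {0xa6,0xf9,0xf5,0x1a,0xd8,0xa6,0xf9,0xf5}
#3 dst[0x00+8] := {0xf5,0x1a,0xd8,0xa6,0xf9,0xf5,0x1a,0x78}
query mem[0x04]=0xf9, mem[0x0f]=0xa6, mem[0x01]=0x1a, mem[0x14]=0xa6

MEM[0x04,0x0f,0x01,0x14] = f9 a6 1a a6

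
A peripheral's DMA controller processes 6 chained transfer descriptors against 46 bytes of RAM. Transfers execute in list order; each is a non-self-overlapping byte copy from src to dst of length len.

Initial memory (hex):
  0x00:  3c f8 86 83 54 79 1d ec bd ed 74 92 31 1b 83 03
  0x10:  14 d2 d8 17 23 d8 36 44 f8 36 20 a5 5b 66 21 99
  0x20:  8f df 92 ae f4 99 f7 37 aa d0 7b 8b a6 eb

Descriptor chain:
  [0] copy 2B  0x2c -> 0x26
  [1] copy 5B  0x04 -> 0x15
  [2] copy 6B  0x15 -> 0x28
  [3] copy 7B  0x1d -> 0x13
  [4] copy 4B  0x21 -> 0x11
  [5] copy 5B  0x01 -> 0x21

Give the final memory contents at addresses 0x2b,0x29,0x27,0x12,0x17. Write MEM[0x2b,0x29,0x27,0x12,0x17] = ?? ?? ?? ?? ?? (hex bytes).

  after D0: wrote 2B at 0x26 = a6eb
  after D1: wrote 5B at 0x15 = 54791decbd
  after D2: wrote 6B at 0x28 = 54791decbd20
  after D3: wrote 7B at 0x13 = 6621998fdf92ae
  after D4: wrote 4B at 0x11 = df92aef4
  after D5: wrote 5B at 0x21 = f886835479
query mem[0x2b]=0xec, mem[0x29]=0x79, mem[0x27]=0xeb, mem[0x12]=0x92, mem[0x17]=0xdf

MEM[0x2b,0x29,0x27,0x12,0x17] = ec 79 eb 92 df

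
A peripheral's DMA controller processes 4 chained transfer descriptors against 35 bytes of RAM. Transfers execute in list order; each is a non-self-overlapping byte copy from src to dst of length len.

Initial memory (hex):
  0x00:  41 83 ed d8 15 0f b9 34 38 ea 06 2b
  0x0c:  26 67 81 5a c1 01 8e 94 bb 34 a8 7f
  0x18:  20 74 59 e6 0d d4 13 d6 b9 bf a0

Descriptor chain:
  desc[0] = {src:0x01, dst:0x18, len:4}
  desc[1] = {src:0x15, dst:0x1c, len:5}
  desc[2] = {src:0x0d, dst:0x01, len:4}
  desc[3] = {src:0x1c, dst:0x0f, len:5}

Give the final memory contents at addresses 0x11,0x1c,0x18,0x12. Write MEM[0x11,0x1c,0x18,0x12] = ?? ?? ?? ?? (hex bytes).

[0] 0x01->0x18 len=4 : 83 ed d8 15
[1] 0x15->0x1c len=5 : 34 a8 7f 83 ed
[2] 0x0d->0x01 len=4 : 67 81 5a c1
[3] 0x1c->0x0f len=5 : 34 a8 7f 83 ed
query mem[0x11]=0x7f, mem[0x1c]=0x34, mem[0x18]=0x83, mem[0x12]=0x83

MEM[0x11,0x1c,0x18,0x12] = 7f 34 83 83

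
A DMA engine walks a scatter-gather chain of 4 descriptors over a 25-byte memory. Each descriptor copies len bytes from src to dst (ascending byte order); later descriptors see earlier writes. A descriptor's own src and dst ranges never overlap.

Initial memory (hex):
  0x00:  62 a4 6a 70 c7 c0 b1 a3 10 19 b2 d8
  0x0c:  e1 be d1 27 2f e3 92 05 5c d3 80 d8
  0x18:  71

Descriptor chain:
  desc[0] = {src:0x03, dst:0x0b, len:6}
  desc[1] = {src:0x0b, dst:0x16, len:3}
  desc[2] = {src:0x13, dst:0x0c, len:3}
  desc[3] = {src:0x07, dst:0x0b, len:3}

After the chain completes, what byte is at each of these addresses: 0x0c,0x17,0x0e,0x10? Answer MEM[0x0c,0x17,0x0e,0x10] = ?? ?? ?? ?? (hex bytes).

MEM[0x0c,0x17,0x0e,0x10] = 10 c7 d3 10

  after D0: wrote 6B at 0x0b = 70c7c0b1a310
  after D1: wrote 3B at 0x16 = 70c7c0
  after D2: wrote 3B at 0x0c = 055cd3
  after D3: wrote 3B at 0x0b = a31019
query mem[0x0c]=0x10, mem[0x17]=0xc7, mem[0x0e]=0xd3, mem[0x10]=0x10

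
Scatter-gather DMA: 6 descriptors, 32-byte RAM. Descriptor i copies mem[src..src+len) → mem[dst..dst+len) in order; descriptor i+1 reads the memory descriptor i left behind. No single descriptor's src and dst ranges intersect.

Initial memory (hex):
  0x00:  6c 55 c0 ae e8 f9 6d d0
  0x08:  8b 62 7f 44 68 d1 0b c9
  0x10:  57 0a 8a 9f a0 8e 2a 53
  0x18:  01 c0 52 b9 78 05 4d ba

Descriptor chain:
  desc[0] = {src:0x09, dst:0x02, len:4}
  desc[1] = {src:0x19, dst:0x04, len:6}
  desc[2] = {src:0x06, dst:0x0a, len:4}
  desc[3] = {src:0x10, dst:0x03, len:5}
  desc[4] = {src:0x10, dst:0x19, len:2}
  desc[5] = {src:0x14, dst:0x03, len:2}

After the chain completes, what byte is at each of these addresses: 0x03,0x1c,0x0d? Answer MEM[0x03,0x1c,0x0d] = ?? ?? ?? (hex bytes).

MEM[0x03,0x1c,0x0d] = a0 78 4d

D0: mem[0x02..0x05] <- [62 7f 44 68]
D1: mem[0x04..0x09] <- [c0 52 b9 78 05 4d]
D2: mem[0x0a..0x0d] <- [b9 78 05 4d]
D3: mem[0x03..0x07] <- [57 0a 8a 9f a0]
D4: mem[0x19..0x1a] <- [57 0a]
D5: mem[0x03..0x04] <- [a0 8e]
query mem[0x03]=0xa0, mem[0x1c]=0x78, mem[0x0d]=0x4d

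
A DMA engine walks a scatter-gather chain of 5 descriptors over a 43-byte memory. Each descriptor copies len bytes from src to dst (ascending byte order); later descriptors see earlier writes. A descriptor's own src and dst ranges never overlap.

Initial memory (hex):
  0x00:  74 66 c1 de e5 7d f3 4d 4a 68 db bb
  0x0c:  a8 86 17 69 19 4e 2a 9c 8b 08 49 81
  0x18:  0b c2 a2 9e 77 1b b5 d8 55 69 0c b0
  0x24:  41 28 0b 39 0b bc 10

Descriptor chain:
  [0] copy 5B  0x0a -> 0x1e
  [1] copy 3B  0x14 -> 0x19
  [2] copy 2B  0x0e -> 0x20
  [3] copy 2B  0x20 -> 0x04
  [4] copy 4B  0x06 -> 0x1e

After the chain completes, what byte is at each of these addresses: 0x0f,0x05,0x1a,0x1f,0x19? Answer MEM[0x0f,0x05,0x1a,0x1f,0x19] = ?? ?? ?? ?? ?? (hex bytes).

#0 dst[0x1e+5] := {0xdb,0xbb,0xa8,0x86,0x17}
#1 dst[0x19+3] := {0x8b,0x08,0x49}
#2 dst[0x20+2] := {0x17,0x69}
#3 dst[0x04+2] := {0x17,0x69}
#4 dst[0x1e+4] := {0xf3,0x4d,0x4a,0x68}
query mem[0x0f]=0x69, mem[0x05]=0x69, mem[0x1a]=0x08, mem[0x1f]=0x4d, mem[0x19]=0x8b

MEM[0x0f,0x05,0x1a,0x1f,0x19] = 69 69 08 4d 8b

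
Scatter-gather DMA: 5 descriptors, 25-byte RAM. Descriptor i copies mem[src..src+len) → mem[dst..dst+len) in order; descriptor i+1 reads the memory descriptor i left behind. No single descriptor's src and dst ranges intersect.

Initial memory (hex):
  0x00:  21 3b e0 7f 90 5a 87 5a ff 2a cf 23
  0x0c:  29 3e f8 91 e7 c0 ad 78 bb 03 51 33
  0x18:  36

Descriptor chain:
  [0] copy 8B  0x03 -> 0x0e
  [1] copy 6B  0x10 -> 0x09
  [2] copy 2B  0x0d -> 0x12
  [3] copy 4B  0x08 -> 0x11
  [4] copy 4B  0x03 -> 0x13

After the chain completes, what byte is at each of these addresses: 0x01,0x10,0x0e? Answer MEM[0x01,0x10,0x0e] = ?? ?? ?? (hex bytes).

MEM[0x01,0x10,0x0e] = 3b 5a cf

D0: mem[0x0e..0x15] <- [7f 90 5a 87 5a ff 2a cf]
D1: mem[0x09..0x0e] <- [5a 87 5a ff 2a cf]
D2: mem[0x12..0x13] <- [2a cf]
D3: mem[0x11..0x14] <- [ff 5a 87 5a]
D4: mem[0x13..0x16] <- [7f 90 5a 87]
query mem[0x01]=0x3b, mem[0x10]=0x5a, mem[0x0e]=0xcf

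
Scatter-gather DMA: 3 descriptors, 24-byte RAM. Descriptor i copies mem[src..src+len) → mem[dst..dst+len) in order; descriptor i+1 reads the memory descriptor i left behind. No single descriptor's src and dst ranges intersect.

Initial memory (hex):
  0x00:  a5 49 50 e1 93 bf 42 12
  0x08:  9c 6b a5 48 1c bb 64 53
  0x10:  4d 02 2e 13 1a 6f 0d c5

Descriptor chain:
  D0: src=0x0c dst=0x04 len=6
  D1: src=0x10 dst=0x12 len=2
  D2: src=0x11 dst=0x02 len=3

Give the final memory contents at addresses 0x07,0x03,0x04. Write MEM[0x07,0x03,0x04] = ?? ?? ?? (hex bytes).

D0: mem[0x04..0x09] <- [1c bb 64 53 4d 02]
D1: mem[0x12..0x13] <- [4d 02]
D2: mem[0x02..0x04] <- [02 4d 02]
query mem[0x07]=0x53, mem[0x03]=0x4d, mem[0x04]=0x02

MEM[0x07,0x03,0x04] = 53 4d 02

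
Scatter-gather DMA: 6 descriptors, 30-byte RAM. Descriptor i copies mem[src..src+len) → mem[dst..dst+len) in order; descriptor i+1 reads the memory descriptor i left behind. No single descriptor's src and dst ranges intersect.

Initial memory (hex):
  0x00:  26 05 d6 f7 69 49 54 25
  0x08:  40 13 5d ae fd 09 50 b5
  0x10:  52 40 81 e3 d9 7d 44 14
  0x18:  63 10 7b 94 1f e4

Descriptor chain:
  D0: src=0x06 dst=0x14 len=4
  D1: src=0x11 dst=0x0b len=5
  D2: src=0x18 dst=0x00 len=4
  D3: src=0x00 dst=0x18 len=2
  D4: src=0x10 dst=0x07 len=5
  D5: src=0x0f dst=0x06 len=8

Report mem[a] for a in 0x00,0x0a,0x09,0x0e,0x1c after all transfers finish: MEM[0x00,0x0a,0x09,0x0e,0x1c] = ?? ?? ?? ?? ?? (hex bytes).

D0: mem[0x14..0x17] <- [54 25 40 13]
D1: mem[0x0b..0x0f] <- [40 81 e3 54 25]
D2: mem[0x00..0x03] <- [63 10 7b 94]
D3: mem[0x18..0x19] <- [63 10]
D4: mem[0x07..0x0b] <- [52 40 81 e3 54]
D5: mem[0x06..0x0d] <- [25 52 40 81 e3 54 25 40]
query mem[0x00]=0x63, mem[0x0a]=0xe3, mem[0x09]=0x81, mem[0x0e]=0x54, mem[0x1c]=0x1f

MEM[0x00,0x0a,0x09,0x0e,0x1c] = 63 e3 81 54 1f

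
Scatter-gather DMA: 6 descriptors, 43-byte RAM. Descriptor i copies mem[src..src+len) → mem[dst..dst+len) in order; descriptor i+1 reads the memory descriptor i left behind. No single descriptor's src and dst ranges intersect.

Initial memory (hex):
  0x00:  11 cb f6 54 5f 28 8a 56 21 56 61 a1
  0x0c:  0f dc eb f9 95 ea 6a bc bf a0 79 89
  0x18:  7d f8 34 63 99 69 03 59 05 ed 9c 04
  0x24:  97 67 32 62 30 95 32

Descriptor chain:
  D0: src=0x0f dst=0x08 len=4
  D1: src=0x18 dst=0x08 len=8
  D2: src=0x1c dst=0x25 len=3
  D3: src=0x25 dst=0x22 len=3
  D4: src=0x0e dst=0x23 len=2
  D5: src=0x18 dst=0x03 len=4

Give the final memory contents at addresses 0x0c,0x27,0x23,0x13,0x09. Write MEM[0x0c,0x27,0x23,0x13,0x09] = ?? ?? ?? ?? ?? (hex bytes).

#0 dst[0x08+4] := {0xf9,0x95,0xea,0x6a}
#1 dst[0x08+8] := {0x7d,0xf8,0x34,0x63,0x99,0x69,0x03,0x59}
#2 dst[0x25+3] := {0x99,0x69,0x03}
#3 dst[0x22+3] := {0x99,0x69,0x03}
#4 dst[0x23+2] := {0x03,0x59}
#5 dst[0x03+4] := {0x7d,0xf8,0x34,0x63}
query mem[0x0c]=0x99, mem[0x27]=0x03, mem[0x23]=0x03, mem[0x13]=0xbc, mem[0x09]=0xf8

MEM[0x0c,0x27,0x23,0x13,0x09] = 99 03 03 bc f8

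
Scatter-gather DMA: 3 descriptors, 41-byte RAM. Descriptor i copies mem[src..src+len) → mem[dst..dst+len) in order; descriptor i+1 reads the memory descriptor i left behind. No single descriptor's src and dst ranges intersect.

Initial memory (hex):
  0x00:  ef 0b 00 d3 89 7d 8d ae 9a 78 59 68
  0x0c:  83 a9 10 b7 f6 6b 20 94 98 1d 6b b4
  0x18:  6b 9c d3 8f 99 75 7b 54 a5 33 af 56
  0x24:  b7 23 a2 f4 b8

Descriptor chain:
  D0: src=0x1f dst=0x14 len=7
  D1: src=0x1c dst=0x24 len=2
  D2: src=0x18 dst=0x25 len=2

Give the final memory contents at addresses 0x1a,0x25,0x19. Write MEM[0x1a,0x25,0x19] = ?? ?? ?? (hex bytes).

MEM[0x1a,0x25,0x19] = 23 56 b7

#0 dst[0x14+7] := {0x54,0xa5,0x33,0xaf,0x56,0xb7,0x23}
#1 dst[0x24+2] := {0x99,0x75}
#2 dst[0x25+2] := {0x56,0xb7}
query mem[0x1a]=0x23, mem[0x25]=0x56, mem[0x19]=0xb7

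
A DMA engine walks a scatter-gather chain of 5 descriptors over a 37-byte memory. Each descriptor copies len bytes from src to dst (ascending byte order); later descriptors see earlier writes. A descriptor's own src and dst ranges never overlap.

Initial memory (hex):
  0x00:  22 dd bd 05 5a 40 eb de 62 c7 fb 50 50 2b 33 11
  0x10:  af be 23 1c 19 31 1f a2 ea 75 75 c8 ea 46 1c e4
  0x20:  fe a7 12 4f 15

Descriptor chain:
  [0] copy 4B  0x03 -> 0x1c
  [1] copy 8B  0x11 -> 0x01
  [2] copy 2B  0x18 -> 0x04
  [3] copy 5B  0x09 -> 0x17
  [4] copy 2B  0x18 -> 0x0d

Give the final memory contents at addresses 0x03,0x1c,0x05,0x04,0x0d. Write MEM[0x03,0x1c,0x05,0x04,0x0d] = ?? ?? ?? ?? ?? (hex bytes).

#0 dst[0x1c+4] := {0x05,0x5a,0x40,0xeb}
#1 dst[0x01+8] := {0xbe,0x23,0x1c,0x19,0x31,0x1f,0xa2,0xea}
#2 dst[0x04+2] := {0xea,0x75}
#3 dst[0x17+5] := {0xc7,0xfb,0x50,0x50,0x2b}
#4 dst[0x0d+2] := {0xfb,0x50}
query mem[0x03]=0x1c, mem[0x1c]=0x05, mem[0x05]=0x75, mem[0x04]=0xea, mem[0x0d]=0xfb

MEM[0x03,0x1c,0x05,0x04,0x0d] = 1c 05 75 ea fb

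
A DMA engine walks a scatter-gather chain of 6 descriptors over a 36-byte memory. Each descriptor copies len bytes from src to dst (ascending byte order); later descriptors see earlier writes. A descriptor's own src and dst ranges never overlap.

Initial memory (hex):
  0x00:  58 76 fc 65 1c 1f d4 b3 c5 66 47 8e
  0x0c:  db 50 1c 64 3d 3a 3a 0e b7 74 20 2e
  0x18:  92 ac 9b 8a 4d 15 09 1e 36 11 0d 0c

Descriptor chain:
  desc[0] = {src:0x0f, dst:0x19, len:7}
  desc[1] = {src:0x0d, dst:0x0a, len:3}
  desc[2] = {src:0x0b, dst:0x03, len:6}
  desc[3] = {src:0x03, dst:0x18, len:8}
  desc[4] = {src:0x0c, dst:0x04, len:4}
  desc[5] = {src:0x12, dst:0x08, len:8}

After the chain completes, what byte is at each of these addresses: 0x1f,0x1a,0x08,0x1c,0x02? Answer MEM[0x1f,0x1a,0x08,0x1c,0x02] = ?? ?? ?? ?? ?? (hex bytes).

D0: mem[0x19..0x1f] <- [64 3d 3a 3a 0e b7 74]
D1: mem[0x0a..0x0c] <- [50 1c 64]
D2: mem[0x03..0x08] <- [1c 64 50 1c 64 3d]
D3: mem[0x18..0x1f] <- [1c 64 50 1c 64 3d 66 50]
D4: mem[0x04..0x07] <- [64 50 1c 64]
D5: mem[0x08..0x0f] <- [3a 0e b7 74 20 2e 1c 64]
query mem[0x1f]=0x50, mem[0x1a]=0x50, mem[0x08]=0x3a, mem[0x1c]=0x64, mem[0x02]=0xfc

MEM[0x1f,0x1a,0x08,0x1c,0x02] = 50 50 3a 64 fc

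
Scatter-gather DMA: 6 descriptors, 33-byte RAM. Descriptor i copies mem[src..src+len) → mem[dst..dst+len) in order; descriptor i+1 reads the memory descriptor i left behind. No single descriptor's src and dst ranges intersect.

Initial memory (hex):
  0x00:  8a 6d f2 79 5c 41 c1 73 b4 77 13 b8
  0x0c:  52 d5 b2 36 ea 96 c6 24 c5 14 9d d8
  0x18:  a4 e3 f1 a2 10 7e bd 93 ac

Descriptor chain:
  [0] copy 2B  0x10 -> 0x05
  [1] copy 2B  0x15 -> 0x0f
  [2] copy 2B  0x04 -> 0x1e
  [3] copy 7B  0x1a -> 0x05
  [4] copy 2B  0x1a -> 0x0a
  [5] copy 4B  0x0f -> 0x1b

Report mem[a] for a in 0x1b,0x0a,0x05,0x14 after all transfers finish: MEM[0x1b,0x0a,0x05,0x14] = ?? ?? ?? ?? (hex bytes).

[0] 0x10->0x05 len=2 : ea 96
[1] 0x15->0x0f len=2 : 14 9d
[2] 0x04->0x1e len=2 : 5c ea
[3] 0x1a->0x05 len=7 : f1 a2 10 7e 5c ea ac
[4] 0x1a->0x0a len=2 : f1 a2
[5] 0x0f->0x1b len=4 : 14 9d 96 c6
query mem[0x1b]=0x14, mem[0x0a]=0xf1, mem[0x05]=0xf1, mem[0x14]=0xc5

MEM[0x1b,0x0a,0x05,0x14] = 14 f1 f1 c5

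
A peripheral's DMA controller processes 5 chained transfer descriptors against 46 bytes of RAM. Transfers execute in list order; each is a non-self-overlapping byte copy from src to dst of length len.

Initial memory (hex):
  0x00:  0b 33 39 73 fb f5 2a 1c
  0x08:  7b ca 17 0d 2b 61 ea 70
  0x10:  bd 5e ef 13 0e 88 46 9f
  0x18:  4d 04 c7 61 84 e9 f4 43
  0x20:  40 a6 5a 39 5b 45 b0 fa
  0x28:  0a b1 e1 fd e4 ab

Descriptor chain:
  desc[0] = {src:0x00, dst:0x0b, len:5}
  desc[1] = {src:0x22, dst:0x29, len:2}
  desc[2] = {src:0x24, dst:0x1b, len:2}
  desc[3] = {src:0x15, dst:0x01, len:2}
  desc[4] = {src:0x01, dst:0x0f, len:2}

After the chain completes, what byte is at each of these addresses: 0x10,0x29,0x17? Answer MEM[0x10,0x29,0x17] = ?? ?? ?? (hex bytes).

[0] 0x00->0x0b len=5 : 0b 33 39 73 fb
[1] 0x22->0x29 len=2 : 5a 39
[2] 0x24->0x1b len=2 : 5b 45
[3] 0x15->0x01 len=2 : 88 46
[4] 0x01->0x0f len=2 : 88 46
query mem[0x10]=0x46, mem[0x29]=0x5a, mem[0x17]=0x9f

MEM[0x10,0x29,0x17] = 46 5a 9f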